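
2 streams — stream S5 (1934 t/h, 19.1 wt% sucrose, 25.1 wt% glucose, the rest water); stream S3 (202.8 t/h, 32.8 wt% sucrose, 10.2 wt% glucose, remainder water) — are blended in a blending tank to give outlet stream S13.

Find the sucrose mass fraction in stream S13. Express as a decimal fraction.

0.2040

Total flow out = 1934 + 202.8 = 2136.8 t/h.
sucrose in = 1934×0.191 + 202.8×0.328 = 435.91 t/h.
sucrose mass fraction in S13 = 435.91/2136.8 = 0.2040.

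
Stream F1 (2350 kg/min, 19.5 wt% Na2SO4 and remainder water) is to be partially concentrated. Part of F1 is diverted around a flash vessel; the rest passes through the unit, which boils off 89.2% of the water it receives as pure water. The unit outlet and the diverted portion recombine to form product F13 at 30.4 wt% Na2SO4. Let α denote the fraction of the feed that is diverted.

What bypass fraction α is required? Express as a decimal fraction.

0.501

All 2350×0.195 = 458.25 kg/min of Na2SO4 reaches F13, so F13 = 458.25/0.304 = 1507.4 kg/min and vapour = 842.6 kg/min.
The evaporator receives (1−α)·2350 of feed at 0.805 water and removes 0.892 of that water:
0.892×0.805×(1−α)×2350 = 842.6
(1−α) = 842.6/1687.4 = 0.4993;  α = 0.5007.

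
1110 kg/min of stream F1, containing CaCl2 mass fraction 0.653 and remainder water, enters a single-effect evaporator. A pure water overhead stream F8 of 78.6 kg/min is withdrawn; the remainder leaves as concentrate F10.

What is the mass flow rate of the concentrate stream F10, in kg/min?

1031 kg/min

Concentrate = 1110 − 78.6 = 1031.4 kg/min.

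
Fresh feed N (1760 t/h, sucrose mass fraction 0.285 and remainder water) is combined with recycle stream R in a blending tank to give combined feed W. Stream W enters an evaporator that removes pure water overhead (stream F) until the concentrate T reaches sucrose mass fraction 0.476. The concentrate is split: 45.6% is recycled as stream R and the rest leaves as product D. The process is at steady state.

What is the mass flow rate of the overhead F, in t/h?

706.2 t/h

Overall sucrose balance (none leaves overhead): sucrose in fresh feed = sucrose in product, i.e. 1760×0.285 = (1−0.456)·T·0.476.
T = 501.6/(0.476×0.544) = 1937.1 t/h.
Recycle R = 0.456×1937.1 = 883.32 t/h.
Combined feed W = 1760 + 883.32 = 2643.3 t/h.
Overhead F = W − T = 2643.3 − 1937.1 = 706.22 t/h.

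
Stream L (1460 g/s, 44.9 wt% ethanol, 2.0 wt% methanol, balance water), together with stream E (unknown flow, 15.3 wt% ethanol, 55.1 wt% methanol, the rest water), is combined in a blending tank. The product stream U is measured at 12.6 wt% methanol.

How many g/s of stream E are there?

364.1 g/s

Let E be the unknown flow. Total out = 1460 + E.
methanol balance: 29.2 + 0.551·E = 0.126·(1460 + E)
(0.551 − 0.126)·E = 0.126×1460 − 29.2 = 154.76
E = 154.76 / 0.425 = 364.14 g/s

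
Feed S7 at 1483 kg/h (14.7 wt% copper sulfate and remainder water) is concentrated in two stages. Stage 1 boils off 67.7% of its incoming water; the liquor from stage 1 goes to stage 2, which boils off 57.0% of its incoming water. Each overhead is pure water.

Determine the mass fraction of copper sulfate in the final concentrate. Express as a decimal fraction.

water in feed = 1483×0.853 = 1265 kg/h.
After stage 1: water left = (1−0.677)×1265 = 408.59; stream total = 626.6 kg/h.
After stage 2: water left = (1−0.570)×408.59 = 175.7; final concentrate = 393.7 kg/h.
copper sulfate fraction = 218/393.7 = 0.5537.

0.5537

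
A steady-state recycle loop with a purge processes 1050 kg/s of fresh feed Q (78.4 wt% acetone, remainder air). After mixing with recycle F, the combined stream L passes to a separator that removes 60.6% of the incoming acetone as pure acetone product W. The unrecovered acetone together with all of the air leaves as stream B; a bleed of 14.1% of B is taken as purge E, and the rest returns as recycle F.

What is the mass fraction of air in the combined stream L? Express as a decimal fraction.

0.564

air enters only via Q and leaves only via the purge: 1050×0.216 = 0.141×(air in B), and the separator passes all air, so air in L = air in B = 1608.5 kg/s.
acetone in L: m_A = 1050×0.784 + (1−0.141)·(1−0.606)·m_A, so m_A = 823.2/0.6616 = 1244.3 kg/s.
L = 1244.3 + 1608.5 = 2852.9 kg/s.
air fraction in L = 1608.5/2852.9 = 0.564.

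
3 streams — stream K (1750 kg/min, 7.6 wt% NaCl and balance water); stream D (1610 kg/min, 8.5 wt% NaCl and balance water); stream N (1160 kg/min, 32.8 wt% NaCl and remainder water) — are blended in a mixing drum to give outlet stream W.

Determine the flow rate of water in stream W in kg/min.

water out = water in = 1750×0.924 + 1610×0.915 + 1160×0.672 = 3869.7 kg/min.

3870 kg/min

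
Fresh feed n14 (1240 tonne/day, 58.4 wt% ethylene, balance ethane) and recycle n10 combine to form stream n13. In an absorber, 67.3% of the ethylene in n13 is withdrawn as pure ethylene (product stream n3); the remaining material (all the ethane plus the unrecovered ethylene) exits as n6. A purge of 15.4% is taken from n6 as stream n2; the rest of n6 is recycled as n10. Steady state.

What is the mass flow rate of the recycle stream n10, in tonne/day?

3111 tonne/day

ethane enters only via n14 and leaves only via the purge: 1240×0.416 = 0.154×(ethane in n6), and the absorber passes all ethane, so ethane in n13 = ethane in n6 = 3349.6 tonne/day.
ethylene in n13: m_A = 1240×0.584 + (1−0.154)·(1−0.673)·m_A, so m_A = 724.16/0.7234 = 1001.1 tonne/day.
n6 = (1−0.673)×1001.1 + 3349.6 = 3677 tonne/day.
Recycle n10 = (1−0.154)×3677 = 3110.7 tonne/day.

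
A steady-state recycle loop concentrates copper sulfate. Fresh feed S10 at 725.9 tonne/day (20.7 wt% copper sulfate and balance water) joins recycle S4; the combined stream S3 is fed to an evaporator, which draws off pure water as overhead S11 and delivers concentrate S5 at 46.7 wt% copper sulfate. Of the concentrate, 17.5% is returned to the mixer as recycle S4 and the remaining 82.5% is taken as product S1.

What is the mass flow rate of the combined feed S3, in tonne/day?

Overall copper sulfate balance (none leaves overhead): copper sulfate in fresh feed = copper sulfate in product, i.e. 725.9×0.207 = (1−0.175)·S5·0.467.
S5 = 150.26/(0.467×0.825) = 390.01 tonne/day.
Recycle S4 = 0.175×390.01 = 68.252 tonne/day.
Combined feed S3 = 725.9 + 68.252 = 794.15 tonne/day.

794.2 tonne/day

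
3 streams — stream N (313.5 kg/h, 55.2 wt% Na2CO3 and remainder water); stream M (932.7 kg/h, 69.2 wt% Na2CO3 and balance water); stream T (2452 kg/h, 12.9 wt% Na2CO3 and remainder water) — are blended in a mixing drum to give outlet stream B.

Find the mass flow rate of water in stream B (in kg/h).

water out = water in = 313.5×0.448 + 932.7×0.308 + 2452×0.871 = 2563.4 kg/h.

2563 kg/h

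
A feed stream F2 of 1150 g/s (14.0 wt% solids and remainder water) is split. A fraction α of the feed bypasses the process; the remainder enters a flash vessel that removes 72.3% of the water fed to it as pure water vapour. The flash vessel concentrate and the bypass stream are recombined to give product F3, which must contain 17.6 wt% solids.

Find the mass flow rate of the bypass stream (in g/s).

771.7 g/s

All 1150×0.140 = 161 g/s of solids reaches F3, so F3 = 161/0.176 = 914.77 g/s and vapour = 235.23 g/s.
The evaporator receives (1−α)·1150 of feed at 0.860 water and removes 0.723 of that water:
0.723×0.860×(1−α)×1150 = 235.23
(1−α) = 235.23/715.05 = 0.3290;  α = 0.6710.
Bypass flow = 0.6710×1150 = 771.69 g/s.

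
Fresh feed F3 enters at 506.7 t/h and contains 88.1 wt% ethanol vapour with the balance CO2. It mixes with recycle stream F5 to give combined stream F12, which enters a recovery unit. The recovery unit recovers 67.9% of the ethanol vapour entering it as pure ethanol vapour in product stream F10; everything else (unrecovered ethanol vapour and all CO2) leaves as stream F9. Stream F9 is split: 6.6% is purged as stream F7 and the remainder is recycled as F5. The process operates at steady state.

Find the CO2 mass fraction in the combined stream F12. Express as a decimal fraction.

CO2 enters only via F3 and leaves only via the purge: 506.7×0.119 = 0.066×(CO2 in F9), and the recovery unit passes all CO2, so CO2 in F12 = CO2 in F9 = 913.6 t/h.
ethanol vapour in F12: m_A = 506.7×0.881 + (1−0.066)·(1−0.679)·m_A, so m_A = 446.4/0.7002 = 637.55 t/h.
F12 = 637.55 + 913.6 = 1551.1 t/h.
CO2 fraction in F12 = 913.6/1551.1 = 0.5890.

0.5890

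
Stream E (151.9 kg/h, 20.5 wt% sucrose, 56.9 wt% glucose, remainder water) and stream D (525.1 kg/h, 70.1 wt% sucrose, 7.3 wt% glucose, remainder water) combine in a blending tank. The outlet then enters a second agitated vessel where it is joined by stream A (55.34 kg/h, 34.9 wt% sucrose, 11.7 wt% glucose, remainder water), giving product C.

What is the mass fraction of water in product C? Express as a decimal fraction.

Overall, product flow = 732.34 kg/h.
water in = 151.9×0.226 + 525.1×0.226 + 55.34×0.534 = 182.55 kg/h.
water fraction in C = 0.249.

0.249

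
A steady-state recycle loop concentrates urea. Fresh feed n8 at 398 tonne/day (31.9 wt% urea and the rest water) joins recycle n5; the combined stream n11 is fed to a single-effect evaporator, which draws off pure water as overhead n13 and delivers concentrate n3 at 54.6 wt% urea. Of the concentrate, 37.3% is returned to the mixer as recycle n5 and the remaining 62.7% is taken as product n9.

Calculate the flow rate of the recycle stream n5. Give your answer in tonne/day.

Overall urea balance (none leaves overhead): urea in fresh feed = urea in product, i.e. 398×0.319 = (1−0.373)·n3·0.546.
n3 = 126.96/(0.546×0.627) = 370.86 tonne/day.
Recycle n5 = 0.373×370.86 = 138.33 tonne/day.

138.3 tonne/day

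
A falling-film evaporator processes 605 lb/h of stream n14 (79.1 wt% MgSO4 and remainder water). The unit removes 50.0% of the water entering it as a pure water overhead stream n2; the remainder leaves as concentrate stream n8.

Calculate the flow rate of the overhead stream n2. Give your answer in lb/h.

63.22 lb/h

water entering = 605×0.209 = 126.44 lb/h; overhead removed = 0.500×126.44 = 63.222 lb/h.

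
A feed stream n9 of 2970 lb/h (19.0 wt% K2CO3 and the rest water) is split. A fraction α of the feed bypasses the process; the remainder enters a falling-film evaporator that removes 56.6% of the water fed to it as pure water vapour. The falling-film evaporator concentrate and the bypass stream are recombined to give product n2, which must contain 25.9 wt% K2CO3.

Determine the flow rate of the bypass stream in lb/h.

All 2970×0.190 = 564.3 lb/h of K2CO3 reaches n2, so n2 = 564.3/0.259 = 2178.8 lb/h and vapour = 791.24 lb/h.
The evaporator receives (1−α)·2970 of feed at 0.810 water and removes 0.566 of that water:
0.566×0.810×(1−α)×2970 = 791.24
(1−α) = 791.24/1361.6 = 0.5811;  α = 0.4189.
Bypass flow = 0.4189×2970 = 1244.1 lb/h.

1244 lb/h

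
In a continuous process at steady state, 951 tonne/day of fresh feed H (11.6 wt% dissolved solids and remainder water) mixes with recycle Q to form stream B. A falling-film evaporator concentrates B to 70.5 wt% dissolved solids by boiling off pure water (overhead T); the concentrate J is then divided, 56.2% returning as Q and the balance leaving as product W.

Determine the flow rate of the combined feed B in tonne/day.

1152 tonne/day

Overall dissolved solids balance (none leaves overhead): dissolved solids in fresh feed = dissolved solids in product, i.e. 951×0.116 = (1−0.562)·J·0.705.
J = 110.32/(0.705×0.438) = 357.25 tonne/day.
Recycle Q = 0.562×357.25 = 200.78 tonne/day.
Combined feed B = 951 + 200.78 = 1151.8 tonne/day.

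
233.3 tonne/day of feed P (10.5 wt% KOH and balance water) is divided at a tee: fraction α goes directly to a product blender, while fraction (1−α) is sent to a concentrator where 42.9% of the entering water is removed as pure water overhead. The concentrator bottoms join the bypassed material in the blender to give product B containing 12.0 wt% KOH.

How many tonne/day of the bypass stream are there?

All 233.3×0.105 = 24.497 tonne/day of KOH reaches B, so B = 24.497/0.120 = 204.14 tonne/day and vapour = 29.162 tonne/day.
The evaporator receives (1−α)·233.3 of feed at 0.895 water and removes 0.429 of that water:
0.429×0.895×(1−α)×233.3 = 29.162
(1−α) = 29.162/89.577 = 0.3256;  α = 0.6744.
Bypass flow = 0.6744×233.3 = 157.35 tonne/day.

157.3 tonne/day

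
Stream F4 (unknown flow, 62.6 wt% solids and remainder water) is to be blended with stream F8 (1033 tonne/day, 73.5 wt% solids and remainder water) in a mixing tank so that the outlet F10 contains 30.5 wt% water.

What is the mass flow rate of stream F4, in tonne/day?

598.8 tonne/day

Let F4 be the unknown flow. Total out = 1033 + F4.
water balance: 273.75 + 0.374·F4 = 0.305·(1033 + F4)
(0.374 − 0.305)·F4 = 0.305×1033 − 273.75 = 41.32
F4 = 41.32 / 0.069 = 598.84 tonne/day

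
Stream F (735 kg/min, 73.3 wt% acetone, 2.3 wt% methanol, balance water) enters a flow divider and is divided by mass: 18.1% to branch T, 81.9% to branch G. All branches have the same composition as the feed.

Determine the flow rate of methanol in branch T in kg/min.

Branch T total = 0.181×735 = 133.03 kg/min.
methanol in T = 0.023×133.03 = 3.0598 kg/min.

3.06 kg/min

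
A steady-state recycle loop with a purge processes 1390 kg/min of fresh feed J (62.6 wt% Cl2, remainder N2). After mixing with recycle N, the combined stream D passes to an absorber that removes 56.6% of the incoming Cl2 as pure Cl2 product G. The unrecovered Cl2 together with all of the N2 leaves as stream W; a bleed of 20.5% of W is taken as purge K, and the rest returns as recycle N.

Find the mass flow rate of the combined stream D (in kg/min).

3864 kg/min

N2 enters only via J and leaves only via the purge: 1390×0.374 = 0.205×(N2 in W), and the absorber passes all N2, so N2 in D = N2 in W = 2535.9 kg/min.
Cl2 in D: m_A = 1390×0.626 + (1−0.205)·(1−0.566)·m_A, so m_A = 870.14/0.6550 = 1328.5 kg/min.
D = 1328.5 + 2535.9 = 3864.4 kg/min.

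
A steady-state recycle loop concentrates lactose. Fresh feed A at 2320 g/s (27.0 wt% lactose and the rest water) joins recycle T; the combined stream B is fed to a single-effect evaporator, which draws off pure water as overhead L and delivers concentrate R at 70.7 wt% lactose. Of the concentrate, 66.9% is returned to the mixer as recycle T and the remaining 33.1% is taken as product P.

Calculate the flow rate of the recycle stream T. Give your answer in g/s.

Overall lactose balance (none leaves overhead): lactose in fresh feed = lactose in product, i.e. 2320×0.270 = (1−0.669)·R·0.707.
R = 626.4/(0.707×0.331) = 2676.7 g/s.
Recycle T = 0.669×2676.7 = 1790.7 g/s.

1791 g/s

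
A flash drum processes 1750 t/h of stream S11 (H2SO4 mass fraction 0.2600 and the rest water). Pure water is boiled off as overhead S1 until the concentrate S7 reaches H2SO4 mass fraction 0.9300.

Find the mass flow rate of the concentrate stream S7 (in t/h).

489.2 t/h

H2SO4 is conserved: 1750×0.260 = 455 t/h all reports to the concentrate.
Concentrate = 455/(target fraction) = 489.25 t/h.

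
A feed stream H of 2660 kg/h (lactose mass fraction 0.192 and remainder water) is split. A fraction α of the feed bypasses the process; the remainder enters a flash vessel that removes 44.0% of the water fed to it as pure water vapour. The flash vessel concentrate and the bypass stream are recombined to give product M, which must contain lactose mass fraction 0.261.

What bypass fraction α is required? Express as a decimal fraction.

0.256

All 2660×0.192 = 510.72 kg/h of lactose reaches M, so M = 510.72/0.261 = 1956.8 kg/h and vapour = 703.22 kg/h.
The evaporator receives (1−α)·2660 of feed at 0.808 water and removes 0.440 of that water:
0.440×0.808×(1−α)×2660 = 703.22
(1−α) = 703.22/945.68 = 0.7436;  α = 0.2564.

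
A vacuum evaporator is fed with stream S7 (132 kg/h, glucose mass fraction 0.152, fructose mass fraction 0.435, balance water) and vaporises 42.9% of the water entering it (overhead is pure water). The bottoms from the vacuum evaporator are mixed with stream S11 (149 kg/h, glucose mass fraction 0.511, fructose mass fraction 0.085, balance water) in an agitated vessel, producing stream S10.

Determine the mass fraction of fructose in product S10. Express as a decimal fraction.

Vapour removed = 0.429×0.413×132 = 23.387 kg/h; concentrate = 108.61 kg/h.
fructose reaching the mixer = 57.42 (from concentrate) + 149×0.085 = 70.085 kg/h.
Product flow = 108.61 + 149 = 257.61 kg/h; fructose fraction = 0.272.

0.272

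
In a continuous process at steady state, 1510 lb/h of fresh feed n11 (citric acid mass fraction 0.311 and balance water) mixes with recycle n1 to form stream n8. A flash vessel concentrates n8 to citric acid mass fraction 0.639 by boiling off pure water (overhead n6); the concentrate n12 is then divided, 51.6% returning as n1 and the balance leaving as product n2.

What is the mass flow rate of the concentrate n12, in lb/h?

1518 lb/h

Overall citric acid balance (none leaves overhead): citric acid in fresh feed = citric acid in product, i.e. 1510×0.311 = (1−0.516)·n12·0.639.
n12 = 469.61/(0.639×0.484) = 1518.4 lb/h.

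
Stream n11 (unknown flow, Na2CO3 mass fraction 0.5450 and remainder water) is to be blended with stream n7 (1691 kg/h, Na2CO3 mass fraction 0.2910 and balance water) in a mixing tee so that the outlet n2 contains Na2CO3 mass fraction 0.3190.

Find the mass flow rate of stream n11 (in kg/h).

209.5 kg/h

Let n11 be the unknown flow. Total out = 1691 + n11.
Na2CO3 balance: 492.08 + 0.545·n11 = 0.319·(1691 + n11)
(0.545 − 0.319)·n11 = 0.319×1691 − 492.08 = 47.348
n11 = 47.348 / 0.226 = 209.5 kg/h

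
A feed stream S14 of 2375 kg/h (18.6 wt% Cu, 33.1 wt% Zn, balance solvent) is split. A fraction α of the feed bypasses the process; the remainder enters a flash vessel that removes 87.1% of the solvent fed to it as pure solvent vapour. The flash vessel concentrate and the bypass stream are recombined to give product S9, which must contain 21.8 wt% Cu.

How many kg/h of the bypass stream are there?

1546 kg/h

All 2375×0.186 = 441.75 kg/h of Cu reaches S9, so S9 = 441.75/0.218 = 2026.4 kg/h and vapour = 348.62 kg/h.
The evaporator receives (1−α)·2375 of feed at 0.483 solvent and removes 0.871 of that solvent:
0.871×0.483×(1−α)×2375 = 348.62
(1−α) = 348.62/999.15 = 0.3489;  α = 0.6511.
Bypass flow = 0.6511×2375 = 1546.3 kg/h.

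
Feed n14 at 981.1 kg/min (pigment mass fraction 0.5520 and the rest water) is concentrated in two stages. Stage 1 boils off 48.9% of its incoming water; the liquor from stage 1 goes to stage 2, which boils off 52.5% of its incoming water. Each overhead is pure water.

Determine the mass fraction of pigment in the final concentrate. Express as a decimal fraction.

water in feed = 981.1×0.448 = 439.53 kg/min.
After stage 1: water left = (1−0.489)×439.53 = 224.6; stream total = 766.17 kg/min.
After stage 2: water left = (1−0.525)×224.6 = 106.69; final concentrate = 648.25 kg/min.
pigment fraction = 541.57/648.25 = 0.8354.

0.8354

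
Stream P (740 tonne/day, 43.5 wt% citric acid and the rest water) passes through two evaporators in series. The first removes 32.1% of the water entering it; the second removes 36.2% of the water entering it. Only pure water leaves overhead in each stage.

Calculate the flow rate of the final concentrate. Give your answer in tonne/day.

water in feed = 740×0.565 = 418.1 tonne/day.
After stage 1: water left = (1−0.321)×418.1 = 283.89; stream total = 605.79 tonne/day.
After stage 2: water left = (1−0.362)×283.89 = 181.12; final concentrate = 503.02 tonne/day.

503 tonne/day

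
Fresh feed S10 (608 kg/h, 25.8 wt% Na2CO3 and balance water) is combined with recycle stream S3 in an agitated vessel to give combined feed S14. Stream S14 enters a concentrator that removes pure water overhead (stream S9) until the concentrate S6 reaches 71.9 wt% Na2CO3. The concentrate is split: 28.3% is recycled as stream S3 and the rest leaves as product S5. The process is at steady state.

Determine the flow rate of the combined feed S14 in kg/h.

Overall Na2CO3 balance (none leaves overhead): Na2CO3 in fresh feed = Na2CO3 in product, i.e. 608×0.258 = (1−0.283)·S6·0.719.
S6 = 156.86/(0.719×0.717) = 304.28 kg/h.
Recycle S3 = 0.283×304.28 = 86.112 kg/h.
Combined feed S14 = 608 + 86.112 = 694.11 kg/h.

694.1 kg/h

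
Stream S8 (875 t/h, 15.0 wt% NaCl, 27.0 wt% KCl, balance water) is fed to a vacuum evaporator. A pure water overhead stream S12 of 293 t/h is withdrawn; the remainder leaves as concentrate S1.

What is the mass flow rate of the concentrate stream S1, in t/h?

582 t/h

Concentrate = 875 − 293 = 582 t/h.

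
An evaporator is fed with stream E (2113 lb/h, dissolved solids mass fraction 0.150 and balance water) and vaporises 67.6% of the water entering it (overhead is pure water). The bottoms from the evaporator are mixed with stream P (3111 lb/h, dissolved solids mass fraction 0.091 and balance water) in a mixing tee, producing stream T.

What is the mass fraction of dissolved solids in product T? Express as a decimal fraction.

0.150

Vapour removed = 0.676×0.850×2113 = 1214.1 lb/h; concentrate = 898.87 lb/h.
dissolved solids reaching the mixer = 316.95 (from concentrate) + 3111×0.091 = 600.05 lb/h.
Product flow = 898.87 + 3111 = 4009.9 lb/h; dissolved solids fraction = 0.150.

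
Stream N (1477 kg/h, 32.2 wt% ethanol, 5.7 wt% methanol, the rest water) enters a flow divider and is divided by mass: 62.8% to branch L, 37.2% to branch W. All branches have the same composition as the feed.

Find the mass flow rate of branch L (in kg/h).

Branch L flow = 0.628×1477 = 927.56 kg/h.

927.6 kg/h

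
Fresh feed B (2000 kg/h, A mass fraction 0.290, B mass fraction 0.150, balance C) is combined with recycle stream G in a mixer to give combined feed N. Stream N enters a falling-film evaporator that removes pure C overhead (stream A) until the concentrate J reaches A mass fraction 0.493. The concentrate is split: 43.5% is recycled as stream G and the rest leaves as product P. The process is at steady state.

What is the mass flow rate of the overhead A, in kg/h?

Overall A balance (none leaves overhead): A in fresh feed = A in product, i.e. 2000×0.290 = (1−0.435)·J·0.493.
J = 580/(0.493×0.565) = 2082.2 kg/h.
Recycle G = 0.435×2082.2 = 905.78 kg/h.
Combined feed N = 2000 + 905.78 = 2905.8 kg/h.
Overhead A = N − J = 2905.8 − 2082.2 = 823.53 kg/h.

823.5 kg/h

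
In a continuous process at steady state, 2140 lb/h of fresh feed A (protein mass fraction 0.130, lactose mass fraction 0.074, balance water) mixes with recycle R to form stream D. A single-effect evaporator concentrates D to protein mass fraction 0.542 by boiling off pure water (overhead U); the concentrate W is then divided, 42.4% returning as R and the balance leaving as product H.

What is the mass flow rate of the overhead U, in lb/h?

1627 lb/h

Overall protein balance (none leaves overhead): protein in fresh feed = protein in product, i.e. 2140×0.130 = (1−0.424)·W·0.542.
W = 278.2/(0.542×0.576) = 891.12 lb/h.
Recycle R = 0.424×891.12 = 377.83 lb/h.
Combined feed D = 2140 + 377.83 = 2517.8 lb/h.
Overhead U = D − W = 2517.8 − 891.12 = 1626.7 lb/h.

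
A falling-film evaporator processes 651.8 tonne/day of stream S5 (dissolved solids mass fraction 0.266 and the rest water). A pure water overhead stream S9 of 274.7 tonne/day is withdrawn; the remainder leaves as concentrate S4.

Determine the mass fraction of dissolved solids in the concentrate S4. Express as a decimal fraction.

dissolved solids is not removed: 651.8×0.266 = 173.38 tonne/day of dissolved solids enters S4.
Concentrate = 651.8 − 274.7 = 377.1 tonne/day.
Mass fraction = 173.38/377.1 = 0.460.

0.460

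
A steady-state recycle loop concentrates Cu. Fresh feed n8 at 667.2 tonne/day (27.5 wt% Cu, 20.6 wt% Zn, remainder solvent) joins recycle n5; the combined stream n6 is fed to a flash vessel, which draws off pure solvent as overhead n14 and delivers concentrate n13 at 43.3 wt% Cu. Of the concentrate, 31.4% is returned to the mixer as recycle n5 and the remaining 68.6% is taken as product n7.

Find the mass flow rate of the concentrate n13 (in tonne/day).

Overall Cu balance (none leaves overhead): Cu in fresh feed = Cu in product, i.e. 667.2×0.275 = (1−0.314)·n13·0.433.
n13 = 183.48/(0.433×0.686) = 617.7 tonne/day.

617.7 tonne/day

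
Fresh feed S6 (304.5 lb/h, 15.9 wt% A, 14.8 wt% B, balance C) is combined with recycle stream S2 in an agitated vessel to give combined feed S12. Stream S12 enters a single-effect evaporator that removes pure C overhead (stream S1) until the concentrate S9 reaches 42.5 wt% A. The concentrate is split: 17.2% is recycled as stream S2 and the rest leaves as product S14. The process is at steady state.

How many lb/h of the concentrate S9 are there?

Overall A balance (none leaves overhead): A in fresh feed = A in product, i.e. 304.5×0.159 = (1−0.172)·S9·0.425.
S9 = 48.416/(0.425×0.828) = 137.58 lb/h.

137.6 lb/h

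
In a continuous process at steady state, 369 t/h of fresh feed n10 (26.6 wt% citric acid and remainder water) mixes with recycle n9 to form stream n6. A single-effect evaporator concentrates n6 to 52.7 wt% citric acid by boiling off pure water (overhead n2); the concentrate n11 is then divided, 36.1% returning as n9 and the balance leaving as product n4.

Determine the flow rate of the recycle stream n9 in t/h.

105.2 t/h

Overall citric acid balance (none leaves overhead): citric acid in fresh feed = citric acid in product, i.e. 369×0.266 = (1−0.361)·n11·0.527.
n11 = 98.154/(0.527×0.639) = 291.47 t/h.
Recycle n9 = 0.361×291.47 = 105.22 t/h.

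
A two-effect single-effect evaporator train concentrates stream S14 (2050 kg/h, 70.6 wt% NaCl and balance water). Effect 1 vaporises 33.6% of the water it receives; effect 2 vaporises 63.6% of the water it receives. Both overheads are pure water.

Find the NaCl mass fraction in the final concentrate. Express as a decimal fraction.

water in feed = 2050×0.294 = 602.7 kg/h.
After stage 1: water left = (1−0.336)×602.7 = 400.19; stream total = 1847.5 kg/h.
After stage 2: water left = (1−0.636)×400.19 = 145.67; final concentrate = 1593 kg/h.
NaCl fraction = 1447.3/1593 = 0.9086.

0.9086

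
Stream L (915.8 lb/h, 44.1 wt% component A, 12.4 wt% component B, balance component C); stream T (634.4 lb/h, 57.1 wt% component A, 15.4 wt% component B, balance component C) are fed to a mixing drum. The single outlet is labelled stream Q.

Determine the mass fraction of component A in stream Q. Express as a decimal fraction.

Total flow out = 915.8 + 634.4 = 1550.2 lb/h.
component A in = 915.8×0.441 + 634.4×0.571 = 766.11 lb/h.
component A mass fraction in Q = 766.11/1550.2 = 0.4942.

0.4942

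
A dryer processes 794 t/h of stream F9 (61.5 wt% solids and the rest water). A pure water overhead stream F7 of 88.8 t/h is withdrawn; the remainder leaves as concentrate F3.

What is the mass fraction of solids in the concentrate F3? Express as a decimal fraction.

0.692

solids is not removed: 794×0.615 = 488.31 t/h of solids enters F3.
Concentrate = 794 − 88.8 = 705.2 t/h.
Mass fraction = 488.31/705.2 = 0.692.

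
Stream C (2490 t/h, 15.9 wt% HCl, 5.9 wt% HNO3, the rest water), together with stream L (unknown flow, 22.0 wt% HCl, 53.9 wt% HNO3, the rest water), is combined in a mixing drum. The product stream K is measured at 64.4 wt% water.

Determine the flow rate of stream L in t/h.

Let L be the unknown flow. Total out = 2490 + L.
water balance: 1947.2 + 0.241·L = 0.644·(2490 + L)
(0.241 − 0.644)·L = 0.644×2490 − 1947.2 = -343.62
L = -343.62 / -0.403 = 852.66 t/h

852.7 t/h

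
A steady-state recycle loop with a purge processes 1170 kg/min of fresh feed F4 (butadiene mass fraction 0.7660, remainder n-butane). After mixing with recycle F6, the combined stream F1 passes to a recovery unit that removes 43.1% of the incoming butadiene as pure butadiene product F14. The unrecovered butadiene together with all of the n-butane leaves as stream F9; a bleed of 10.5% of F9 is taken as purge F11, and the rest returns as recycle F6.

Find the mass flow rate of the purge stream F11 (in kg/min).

n-butane enters only via F4 and leaves only via the purge: 1170×0.234 = 0.105×(n-butane in F9), and the recovery unit passes all n-butane, so n-butane in F1 = n-butane in F9 = 2607.4 kg/min.
butadiene in F1: m_A = 1170×0.766 + (1−0.105)·(1−0.431)·m_A, so m_A = 896.22/0.4907 = 1826.2 kg/min.
F9 = (1−0.431)×1826.2 + 2607.4 = 3646.6 kg/min.
Purge F11 = 0.105×3646.6 = 382.89 kg/min.

382.9 kg/min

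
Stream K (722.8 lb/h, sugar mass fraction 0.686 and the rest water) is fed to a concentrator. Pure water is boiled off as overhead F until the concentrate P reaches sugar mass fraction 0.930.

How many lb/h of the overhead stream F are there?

189.6 lb/h

sugar is conserved: 722.8×0.686 = 495.84 lb/h all reports to the concentrate.
Concentrate = 495.84/(target fraction) = 533.16 lb/h.
Overhead = 722.8 − 533.16 = 189.64 lb/h.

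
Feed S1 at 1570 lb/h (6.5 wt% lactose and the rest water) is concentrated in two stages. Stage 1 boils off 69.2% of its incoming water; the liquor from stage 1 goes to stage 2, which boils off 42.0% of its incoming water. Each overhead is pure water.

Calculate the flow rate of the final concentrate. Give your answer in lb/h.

water in feed = 1570×0.935 = 1468 lb/h.
After stage 1: water left = (1−0.692)×1468 = 452.13; stream total = 554.18 lb/h.
After stage 2: water left = (1−0.420)×452.13 = 262.23; final concentrate = 364.28 lb/h.

364.3 lb/h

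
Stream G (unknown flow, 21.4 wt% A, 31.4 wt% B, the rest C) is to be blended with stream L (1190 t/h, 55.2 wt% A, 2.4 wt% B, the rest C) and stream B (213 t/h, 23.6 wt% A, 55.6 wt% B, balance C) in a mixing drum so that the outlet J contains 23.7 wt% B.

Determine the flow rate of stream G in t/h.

Let G be the unknown flow. Total out = 1403 + G.
B balance: 146.99 + 0.314·G = 0.237·(1403 + G)
(0.314 − 0.237)·G = 0.237×1403 − 146.99 = 185.52
G = 185.52 / 0.077 = 2409.4 t/h

2409 t/h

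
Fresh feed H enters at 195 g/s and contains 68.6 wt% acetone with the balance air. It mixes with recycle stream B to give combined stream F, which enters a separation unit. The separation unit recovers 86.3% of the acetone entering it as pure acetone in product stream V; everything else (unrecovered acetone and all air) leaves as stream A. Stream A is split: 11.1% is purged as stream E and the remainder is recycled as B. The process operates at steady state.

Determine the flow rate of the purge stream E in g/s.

air enters only via H and leaves only via the purge: 195×0.314 = 0.111×(air in A), and the separation unit passes all air, so air in F = air in A = 551.62 g/s.
acetone in F: m_A = 195×0.686 + (1−0.111)·(1−0.863)·m_A, so m_A = 133.77/0.8782 = 152.32 g/s.
A = (1−0.863)×152.32 + 551.62 = 572.49 g/s.
Purge E = 0.111×572.49 = 63.546 g/s.

63.55 g/s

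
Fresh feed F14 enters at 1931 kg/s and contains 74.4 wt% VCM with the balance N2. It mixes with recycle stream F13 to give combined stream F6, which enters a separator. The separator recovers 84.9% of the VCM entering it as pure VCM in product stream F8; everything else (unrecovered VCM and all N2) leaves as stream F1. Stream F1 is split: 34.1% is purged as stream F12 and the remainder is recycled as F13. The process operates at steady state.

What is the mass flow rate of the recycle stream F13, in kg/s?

1114 kg/s

N2 enters only via F14 and leaves only via the purge: 1931×0.256 = 0.341×(N2 in F1), and the separator passes all N2, so N2 in F6 = N2 in F1 = 1449.7 kg/s.
VCM in F6: m_A = 1931×0.744 + (1−0.341)·(1−0.849)·m_A, so m_A = 1436.7/0.9005 = 1595.4 kg/s.
F1 = (1−0.849)×1595.4 + 1449.7 = 1690.6 kg/s.
Recycle F13 = (1−0.341)×1690.6 = 1114.1 kg/s.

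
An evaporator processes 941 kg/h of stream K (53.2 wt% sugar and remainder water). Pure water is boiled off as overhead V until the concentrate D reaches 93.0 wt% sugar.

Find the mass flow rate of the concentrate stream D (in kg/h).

sugar is conserved: 941×0.532 = 500.61 kg/h all reports to the concentrate.
Concentrate = 500.61/(target fraction) = 538.29 kg/h.

538.3 kg/h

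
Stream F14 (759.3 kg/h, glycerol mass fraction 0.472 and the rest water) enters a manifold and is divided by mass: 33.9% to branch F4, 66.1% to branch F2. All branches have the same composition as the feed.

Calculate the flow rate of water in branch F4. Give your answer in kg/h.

Branch F4 total = 0.339×759.3 = 257.4 kg/h.
water in F4 = 0.528×257.4 = 135.91 kg/h.

135.9 kg/h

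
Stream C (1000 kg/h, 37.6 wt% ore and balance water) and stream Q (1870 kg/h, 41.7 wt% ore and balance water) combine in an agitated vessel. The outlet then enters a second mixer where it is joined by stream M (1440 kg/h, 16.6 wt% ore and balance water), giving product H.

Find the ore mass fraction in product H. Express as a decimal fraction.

0.324

Overall, product flow = 4310 kg/h.
ore in = 1000×0.376 + 1870×0.417 + 1440×0.166 = 1394.8 kg/h.
ore fraction in H = 0.324.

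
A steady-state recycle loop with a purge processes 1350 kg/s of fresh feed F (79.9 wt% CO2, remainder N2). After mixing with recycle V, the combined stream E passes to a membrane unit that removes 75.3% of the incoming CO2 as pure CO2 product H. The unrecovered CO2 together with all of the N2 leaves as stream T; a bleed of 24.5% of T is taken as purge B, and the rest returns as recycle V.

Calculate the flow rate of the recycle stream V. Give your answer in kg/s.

N2 enters only via F and leaves only via the purge: 1350×0.201 = 0.245×(N2 in T), and the membrane unit passes all N2, so N2 in E = N2 in T = 1107.6 kg/s.
CO2 in E: m_A = 1350×0.799 + (1−0.245)·(1−0.753)·m_A, so m_A = 1078.7/0.8135 = 1325.9 kg/s.
T = (1−0.753)×1325.9 + 1107.6 = 1435.1 kg/s.
Recycle V = (1−0.245)×1435.1 = 1083.5 kg/s.

1083 kg/s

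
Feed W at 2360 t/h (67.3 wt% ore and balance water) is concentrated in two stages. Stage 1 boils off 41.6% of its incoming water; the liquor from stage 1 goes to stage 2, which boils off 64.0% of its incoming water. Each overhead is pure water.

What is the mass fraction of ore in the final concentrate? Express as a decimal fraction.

0.9073

water in feed = 2360×0.327 = 771.72 t/h.
After stage 1: water left = (1−0.416)×771.72 = 450.68; stream total = 2039 t/h.
After stage 2: water left = (1−0.640)×450.68 = 162.25; final concentrate = 1750.5 t/h.
ore fraction = 1588.3/1750.5 = 0.9073.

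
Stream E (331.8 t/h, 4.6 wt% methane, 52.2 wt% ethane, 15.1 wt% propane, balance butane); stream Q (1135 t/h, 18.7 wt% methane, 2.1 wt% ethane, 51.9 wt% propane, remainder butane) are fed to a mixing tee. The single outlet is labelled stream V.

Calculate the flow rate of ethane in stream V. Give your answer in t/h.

197 t/h

ethane out = ethane in = 331.8×0.522 + 1135×0.021 = 197.03 t/h.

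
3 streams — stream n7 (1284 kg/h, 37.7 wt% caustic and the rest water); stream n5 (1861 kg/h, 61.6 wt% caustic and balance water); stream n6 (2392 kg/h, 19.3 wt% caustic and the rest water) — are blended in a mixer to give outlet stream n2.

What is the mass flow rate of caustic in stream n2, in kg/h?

2092 kg/h

caustic out = caustic in = 1284×0.377 + 1861×0.616 + 2392×0.193 = 2092.1 kg/h.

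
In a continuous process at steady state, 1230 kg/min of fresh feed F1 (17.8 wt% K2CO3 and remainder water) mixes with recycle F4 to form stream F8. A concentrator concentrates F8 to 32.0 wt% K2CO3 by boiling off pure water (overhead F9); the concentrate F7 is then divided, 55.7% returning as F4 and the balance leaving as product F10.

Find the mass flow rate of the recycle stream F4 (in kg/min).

Overall K2CO3 balance (none leaves overhead): K2CO3 in fresh feed = K2CO3 in product, i.e. 1230×0.178 = (1−0.557)·F7·0.320.
F7 = 218.94/(0.320×0.443) = 1544.4 kg/min.
Recycle F4 = 0.557×1544.4 = 860.25 kg/min.

860.3 kg/min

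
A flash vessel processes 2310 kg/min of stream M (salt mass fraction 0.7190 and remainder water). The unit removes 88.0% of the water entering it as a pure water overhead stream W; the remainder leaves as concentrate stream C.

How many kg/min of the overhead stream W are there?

water entering = 2310×0.281 = 649.11 kg/min; overhead removed = 0.880×649.11 = 571.22 kg/min.

571.2 kg/min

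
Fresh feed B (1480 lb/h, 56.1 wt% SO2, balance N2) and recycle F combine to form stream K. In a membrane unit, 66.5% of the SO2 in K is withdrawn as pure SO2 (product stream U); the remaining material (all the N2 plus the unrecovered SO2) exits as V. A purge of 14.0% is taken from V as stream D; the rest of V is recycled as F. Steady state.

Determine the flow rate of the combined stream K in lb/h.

5807 lb/h

N2 enters only via B and leaves only via the purge: 1480×0.439 = 0.140×(N2 in V), and the membrane unit passes all N2, so N2 in K = N2 in V = 4640.9 lb/h.
SO2 in K: m_A = 1480×0.561 + (1−0.140)·(1−0.665)·m_A, so m_A = 830.28/0.7119 = 1166.3 lb/h.
K = 1166.3 + 4640.9 = 5807.1 lb/h.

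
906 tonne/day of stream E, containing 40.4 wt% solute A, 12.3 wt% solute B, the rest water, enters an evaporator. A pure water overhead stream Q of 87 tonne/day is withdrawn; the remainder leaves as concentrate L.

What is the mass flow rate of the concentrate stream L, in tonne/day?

819 tonne/day

Concentrate = 906 − 87 = 819 tonne/day.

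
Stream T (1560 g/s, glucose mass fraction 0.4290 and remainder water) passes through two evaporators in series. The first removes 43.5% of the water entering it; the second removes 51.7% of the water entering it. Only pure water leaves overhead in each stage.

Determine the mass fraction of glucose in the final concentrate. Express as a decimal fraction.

water in feed = 1560×0.571 = 890.76 g/s.
After stage 1: water left = (1−0.435)×890.76 = 503.28; stream total = 1172.5 g/s.
After stage 2: water left = (1−0.517)×503.28 = 243.08; final concentrate = 912.32 g/s.
glucose fraction = 669.24/912.32 = 0.7336.

0.7336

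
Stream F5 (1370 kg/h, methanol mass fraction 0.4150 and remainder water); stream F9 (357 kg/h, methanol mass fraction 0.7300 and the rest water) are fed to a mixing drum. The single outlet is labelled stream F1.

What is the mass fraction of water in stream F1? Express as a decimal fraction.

0.5199

Total flow out = 1370 + 357 = 1727 kg/h.
water in = 1370×0.585 + 357×0.270 = 897.84 kg/h.
water mass fraction in F1 = 897.84/1727 = 0.5199.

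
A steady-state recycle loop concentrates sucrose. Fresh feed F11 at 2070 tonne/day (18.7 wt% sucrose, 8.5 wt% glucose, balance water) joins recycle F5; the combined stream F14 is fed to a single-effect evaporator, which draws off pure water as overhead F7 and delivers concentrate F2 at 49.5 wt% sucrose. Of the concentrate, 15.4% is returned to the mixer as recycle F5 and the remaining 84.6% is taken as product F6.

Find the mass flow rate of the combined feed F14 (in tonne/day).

Overall sucrose balance (none leaves overhead): sucrose in fresh feed = sucrose in product, i.e. 2070×0.187 = (1−0.154)·F2·0.495.
F2 = 387.09/(0.495×0.846) = 924.35 tonne/day.
Recycle F5 = 0.154×924.35 = 142.35 tonne/day.
Combined feed F14 = 2070 + 142.35 = 2212.3 tonne/day.

2212 tonne/day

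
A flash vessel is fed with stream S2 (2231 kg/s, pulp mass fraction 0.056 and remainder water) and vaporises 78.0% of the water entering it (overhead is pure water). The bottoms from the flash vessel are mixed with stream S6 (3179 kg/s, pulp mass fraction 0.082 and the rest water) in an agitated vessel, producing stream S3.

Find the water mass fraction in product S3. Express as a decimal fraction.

Vapour removed = 0.780×0.944×2231 = 1642.7 kg/s; concentrate = 588.27 kg/s.
water reaching the mixer = 463.33 (from concentrate) + 3179×0.918 = 3381.7 kg/s.
Product flow = 588.27 + 3179 = 3767.3 kg/s; water fraction = 0.898.

0.898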